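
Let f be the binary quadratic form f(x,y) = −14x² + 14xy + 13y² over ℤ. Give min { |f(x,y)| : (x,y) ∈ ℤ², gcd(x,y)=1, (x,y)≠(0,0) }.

river: ρ → (13,12,-15)
river: ρ → (-15,18,10)
river: ρ → (10,22,-11)
river: ρ → (-11,22,10)
river: ρ → (10,18,-15)
river: ρ → (-15,12,13)
river: ρ → (13,14,-14)
river: ρ → (-14,14,13)
closes: descent 0, river 8
min |a| on river = 10

10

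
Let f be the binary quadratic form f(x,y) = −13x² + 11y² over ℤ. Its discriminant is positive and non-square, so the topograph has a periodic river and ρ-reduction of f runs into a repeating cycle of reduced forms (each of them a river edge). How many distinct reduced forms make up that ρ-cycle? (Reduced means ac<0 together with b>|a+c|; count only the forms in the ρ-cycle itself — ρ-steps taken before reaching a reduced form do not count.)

D = 572, ⌊√D⌋ = 23
descent: ρ → (11,22,-2)  [lands on river]
river: ρ → (-2,22,11)
ρ-cycle length = 2 (tail of 1 descent step not counted)

2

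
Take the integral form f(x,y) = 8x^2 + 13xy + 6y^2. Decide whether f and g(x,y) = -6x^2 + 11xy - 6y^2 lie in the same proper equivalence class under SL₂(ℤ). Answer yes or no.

D₁ = -23, D₂ = -23
f: translate: b→-3 (≡13 mod 16), so (8,13,6)→(8,-3,1)
f: flip: (8,-3,1)→(1,3,8)
f: translate: b→1 (≡3 mod 2), so (1,3,8)→(1,1,6)
f: reduced (well bottom): (1,1,6) with a≤c, −a<b≤a
g is negative-definite; reduce −g:
−g: translate: b→1 (≡-11 mod 12), so (6,-11,6)→(6,1,1)
−g: flip: (6,1,1)→(1,-1,6)
−g: translate: b→1 (≡-1 mod 2), so (1,-1,6)→(1,1,6)
−g: reduced (well bottom): (1,1,6) with a≤c, −a<b≤a
flip sign back: reduced form of g is (-1,-1,-6)
reduced forms (1, 1, 6) vs (-1, -1, -6) ⇒ inequivalent

no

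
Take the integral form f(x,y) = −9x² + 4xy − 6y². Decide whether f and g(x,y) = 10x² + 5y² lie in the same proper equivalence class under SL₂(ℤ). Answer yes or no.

D₁ = -200, D₂ = -200
f is negative-definite; reduce −f:
−f: flip: (9,-4,6)→(6,4,9)
−f: reduced (well bottom): (6,4,9) with a≤c, −a<b≤a
flip sign back: reduced form of f is (-6,-4,-9)
g: flip: (10,0,5)→(5,0,10)
g: reduced (well bottom): (5,0,10) with a≤c, −a<b≤a
reduced forms (-6, -4, -9) vs (5, 0, 10) ⇒ inequivalent

no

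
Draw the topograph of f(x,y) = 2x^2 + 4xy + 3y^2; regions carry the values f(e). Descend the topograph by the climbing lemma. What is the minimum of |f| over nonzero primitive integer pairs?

translate: b→0 (≡4 mod 4), so (2,4,3)→(2,0,1)
flip: (2,0,1)→(1,0,2)
reduced (well bottom): (1,0,2) with a≤c, −a<b≤a
well minimum = a = 1

1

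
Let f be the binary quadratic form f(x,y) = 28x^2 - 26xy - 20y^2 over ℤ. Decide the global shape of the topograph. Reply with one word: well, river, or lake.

D = b²−4ac = (-26)² − 4·28·(-20) = 2916
D = 54² is a perfect square ⇒ form factors over ℤ ⇒ lakes

lake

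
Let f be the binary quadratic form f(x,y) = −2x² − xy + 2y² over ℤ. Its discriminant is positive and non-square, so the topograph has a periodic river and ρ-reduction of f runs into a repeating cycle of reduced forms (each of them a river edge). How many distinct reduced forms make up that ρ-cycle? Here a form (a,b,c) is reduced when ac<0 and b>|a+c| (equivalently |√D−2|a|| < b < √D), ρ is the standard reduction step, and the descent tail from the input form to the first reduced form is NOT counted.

D = 17, ⌊√D⌋ = 4
descent: ρ → (2,1,-2)  [lands on river]
river: ρ → (-2,3,1)
river: ρ → (1,3,-2)
river: ρ → (-2,1,2)
river: ρ → (2,3,-1)
river: ρ → (-1,3,2)
ρ-cycle length = 6 (tail of 1 descent step not counted)

6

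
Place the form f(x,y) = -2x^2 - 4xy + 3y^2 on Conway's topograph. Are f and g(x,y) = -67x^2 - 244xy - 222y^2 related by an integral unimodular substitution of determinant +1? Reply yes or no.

D₁ = 40, D₂ = 40
river cycle of f (length 6): (3, 4, -2), (-2, 4, 3), (3, 2, -3), (-3, 4, 2), (2, 4, -3), (-3, 2, 3)
river cycle of g (length 6): (-2, 4, 3), (3, 2, -3), (-3, 4, 2), (2, 4, -3), (-3, 2, 3), (3, 4, -2)
cycles coincide ⇒ equivalent

yes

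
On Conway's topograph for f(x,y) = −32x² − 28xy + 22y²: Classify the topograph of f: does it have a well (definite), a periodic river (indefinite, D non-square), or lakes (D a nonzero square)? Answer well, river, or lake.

D = b²−4ac = (-28)² − 4·(-32)·22 = 3600
D = 60² is a perfect square ⇒ form factors over ℤ ⇒ lakes

lake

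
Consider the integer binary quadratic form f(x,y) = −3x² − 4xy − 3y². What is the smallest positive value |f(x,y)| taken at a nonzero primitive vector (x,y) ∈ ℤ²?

translate: b→-2 (≡4 mod 6), so (3,4,3)→(3,-2,2)
flip: (3,-2,2)→(2,2,3)
reduced (well bottom): (2,2,3) with a≤c, −a<b≤a
well minimum |f| = |-2| = 2 (negative-definite)

2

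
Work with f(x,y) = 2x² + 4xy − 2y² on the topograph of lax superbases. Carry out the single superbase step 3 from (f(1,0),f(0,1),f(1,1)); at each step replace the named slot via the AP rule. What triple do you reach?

start (2,-2,4) = (f(1,0),f(0,1),f(1,1))
replace slot 3: 2·(2+(-2)) − 4 = -4 → (2,-2,-4)

2,-2,-4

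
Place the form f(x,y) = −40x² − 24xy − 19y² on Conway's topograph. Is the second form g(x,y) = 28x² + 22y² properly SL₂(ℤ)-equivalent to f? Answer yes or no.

D₁ = -2464, D₂ = -2464
f is negative-definite; reduce −f:
−f: flip: (40,24,19)→(19,-24,40)
−f: translate: b→14 (≡-24 mod 38), so (19,-24,40)→(19,14,35)
−f: reduced (well bottom): (19,14,35) with a≤c, −a<b≤a
flip sign back: reduced form of f is (-19,-14,-35)
g: flip: (28,0,22)→(22,0,28)
g: reduced (well bottom): (22,0,28) with a≤c, −a<b≤a
reduced forms (-19, -14, -35) vs (22, 0, 28) ⇒ inequivalent

no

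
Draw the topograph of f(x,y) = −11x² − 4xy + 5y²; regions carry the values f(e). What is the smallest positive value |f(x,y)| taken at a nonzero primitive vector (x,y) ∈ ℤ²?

descent: ρ → (5,14,-2)  [lands on river]
river: ρ → (-2,14,5)
river: ρ → (5,6,-10)
river: ρ → (-10,14,1)
river: ρ → (1,14,-10)
river: ρ → (-10,6,5)
closes: descent 1, river 6
min |a| on river = 1

1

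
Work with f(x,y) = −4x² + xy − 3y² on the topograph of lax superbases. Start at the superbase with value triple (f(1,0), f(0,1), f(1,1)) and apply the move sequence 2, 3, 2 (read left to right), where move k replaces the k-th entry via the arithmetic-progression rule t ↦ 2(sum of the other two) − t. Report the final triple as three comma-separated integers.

start (-4,-3,-6) = (f(1,0),f(0,1),f(1,1))
replace slot 2: 2·((-4)+(-6)) − (-3) = -17 → (-4,-17,-6)
replace slot 3: 2·((-4)+(-17)) − (-6) = -36 → (-4,-17,-36)
replace slot 2: 2·((-4)+(-36)) − (-17) = -63 → (-4,-63,-36)

-4,-63,-36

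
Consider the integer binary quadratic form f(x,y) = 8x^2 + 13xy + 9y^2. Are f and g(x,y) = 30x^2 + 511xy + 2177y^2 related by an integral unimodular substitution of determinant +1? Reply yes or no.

D₁ = -119, D₂ = -119
f: translate: b→-3 (≡13 mod 16), so (8,13,9)→(8,-3,4)
f: flip: (8,-3,4)→(4,3,8)
f: reduced (well bottom): (4,3,8) with a≤c, −a<b≤a
g: translate: b→-29 (≡511 mod 60), so (30,511,2177)→(30,-29,8)
g: flip: (30,-29,8)→(8,29,30)
g: translate: b→-3 (≡29 mod 16), so (8,29,30)→(8,-3,4)
g: flip: (8,-3,4)→(4,3,8)
g: reduced (well bottom): (4,3,8) with a≤c, −a<b≤a
reduced forms (4, 3, 8) vs (4, 3, 8) ⇒ equivalent

yes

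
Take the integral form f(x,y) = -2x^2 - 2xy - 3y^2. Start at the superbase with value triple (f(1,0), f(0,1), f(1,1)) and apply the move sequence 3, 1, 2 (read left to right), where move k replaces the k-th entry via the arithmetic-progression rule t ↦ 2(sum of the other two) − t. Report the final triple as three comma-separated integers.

start (-2,-3,-7) = (f(1,0),f(0,1),f(1,1))
replace slot 3: 2·((-2)+(-3)) − (-7) = -3 → (-2,-3,-3)
replace slot 1: 2·((-3)+(-3)) − (-2) = -10 → (-10,-3,-3)
replace slot 2: 2·((-10)+(-3)) − (-3) = -23 → (-10,-23,-3)

-10,-23,-3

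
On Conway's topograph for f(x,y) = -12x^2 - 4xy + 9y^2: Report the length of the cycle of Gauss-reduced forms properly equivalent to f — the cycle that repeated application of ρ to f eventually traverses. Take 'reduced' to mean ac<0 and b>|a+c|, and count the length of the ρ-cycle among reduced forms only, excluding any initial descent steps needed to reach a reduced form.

D = 448, ⌊√D⌋ = 21
descent: ρ → (9,4,-12)  [lands on river]
river: ρ → (-12,20,1)
river: ρ → (1,20,-12)
river: ρ → (-12,4,9)
river: ρ → (9,14,-7)
river: ρ → (-7,14,9)
ρ-cycle length = 6 (tail of 1 descent step not counted)

6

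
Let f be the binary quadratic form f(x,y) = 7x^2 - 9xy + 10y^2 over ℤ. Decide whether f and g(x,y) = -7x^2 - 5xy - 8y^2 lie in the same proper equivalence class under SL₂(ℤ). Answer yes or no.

D₁ = -199, D₂ = -199
f: translate: b→5 (≡-9 mod 14), so (7,-9,10)→(7,5,8)
f: reduced (well bottom): (7,5,8) with a≤c, −a<b≤a
g is negative-definite; reduce −g:
−g: reduced (well bottom): (7,5,8) with a≤c, −a<b≤a
flip sign back: reduced form of g is (-7,-5,-8)
reduced forms (7, 5, 8) vs (-7, -5, -8) ⇒ inequivalent

no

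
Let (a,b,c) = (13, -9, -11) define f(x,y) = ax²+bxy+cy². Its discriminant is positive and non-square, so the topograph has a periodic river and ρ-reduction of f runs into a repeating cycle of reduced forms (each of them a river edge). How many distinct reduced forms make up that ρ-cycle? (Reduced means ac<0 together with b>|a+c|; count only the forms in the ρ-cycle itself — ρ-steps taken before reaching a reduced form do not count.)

D = 653, ⌊√D⌋ = 25
descent: ρ → (-11,9,13)  [lands on river]
river: ρ → (13,17,-7)
river: ρ → (-7,25,1)
river: ρ → (1,25,-7)
river: ρ → (-7,17,13)
river: ρ → (13,9,-11)
river: ρ → (-11,13,11)
river: ρ → (11,9,-13)
river: ρ → (-13,17,7)
river: ρ → (7,25,-1)
river: ρ → (-1,25,7)
river: ρ → (7,17,-13)
river: ρ → (-13,9,11)
river: ρ → (11,13,-11)
ρ-cycle length = 14 (tail of 1 descent step not counted)

14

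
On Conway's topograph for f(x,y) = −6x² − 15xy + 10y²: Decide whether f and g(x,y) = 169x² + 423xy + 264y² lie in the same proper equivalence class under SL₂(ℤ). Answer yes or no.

D₁ = 465, D₂ = 465
river cycle of f (length 10): (10, 15, -6), (-6, 21, 1), (1, 21, -6), (-6, 15, 10), (10, 5, -11), (-11, 17, 4), (4, 15, -15), (-15, 15, 4), (4, 17, -11), (-11, 5, 10)
river cycle of g (length 10): (10, 15, -6), (-6, 21, 1), (1, 21, -6), (-6, 15, 10), (10, 5, -11), (-11, 17, 4), (4, 15, -15), (-15, 15, 4), (4, 17, -11), (-11, 5, 10)
cycles coincide ⇒ equivalent

yes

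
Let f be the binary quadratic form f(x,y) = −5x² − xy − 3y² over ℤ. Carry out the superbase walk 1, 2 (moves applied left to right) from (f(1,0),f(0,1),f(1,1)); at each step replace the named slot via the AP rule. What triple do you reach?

start (-5,-3,-9) = (f(1,0),f(0,1),f(1,1))
replace slot 1: 2·((-3)+(-9)) − (-5) = -19 → (-19,-3,-9)
replace slot 2: 2·((-19)+(-9)) − (-3) = -53 → (-19,-53,-9)

-19,-53,-9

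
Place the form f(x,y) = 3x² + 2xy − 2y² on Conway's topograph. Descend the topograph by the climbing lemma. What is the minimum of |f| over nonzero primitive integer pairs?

river: ρ → (-2,2,3)
river: ρ → (3,4,-1)
river: ρ → (-1,4,3)
river: ρ → (3,2,-2)
closes: descent 0, river 4
min |a| on river = 1

1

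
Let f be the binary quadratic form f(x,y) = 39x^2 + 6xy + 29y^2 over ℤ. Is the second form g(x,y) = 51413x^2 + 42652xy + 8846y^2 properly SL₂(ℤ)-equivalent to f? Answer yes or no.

D₁ = -4488, D₂ = -4488
f: flip: (39,6,29)→(29,-6,39)
f: reduced (well bottom): (29,-6,39) with a≤c, −a<b≤a
g: flip: (51413,42652,8846)→(8846,-42652,51413)
g: translate: b→-7268 (≡-42652 mod 17692), so (8846,-42652,51413)→(8846,-7268,1493)
g: flip: (8846,-7268,1493)→(1493,7268,8846)
g: translate: b→1296 (≡7268 mod 2986), so (1493,7268,8846)→(1493,1296,282)
g: flip: (1493,1296,282)→(282,-1296,1493)
g: translate: b→-168 (≡-1296 mod 564), so (282,-1296,1493)→(282,-168,29)
g: flip: (282,-168,29)→(29,168,282)
g: translate: b→-6 (≡168 mod 58), so (29,168,282)→(29,-6,39)
g: reduced (well bottom): (29,-6,39) with a≤c, −a<b≤a
reduced forms (29, -6, 39) vs (29, -6, 39) ⇒ equivalent

yes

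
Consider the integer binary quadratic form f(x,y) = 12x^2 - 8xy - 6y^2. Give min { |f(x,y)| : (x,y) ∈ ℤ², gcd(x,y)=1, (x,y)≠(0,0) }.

descent: ρ → (-6,8,12)  [lands on river]
river: ρ → (12,16,-2)
river: ρ → (-2,16,12)
river: ρ → (12,8,-6)
river: ρ → (-6,16,4)
river: ρ → (4,16,-6)
closes: descent 1, river 6
min |a| on river = 2

2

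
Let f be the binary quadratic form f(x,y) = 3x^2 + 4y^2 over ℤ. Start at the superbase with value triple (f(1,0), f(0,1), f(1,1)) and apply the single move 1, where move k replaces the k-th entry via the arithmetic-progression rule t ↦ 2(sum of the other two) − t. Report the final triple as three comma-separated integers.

start (3,4,7) = (f(1,0),f(0,1),f(1,1))
replace slot 1: 2·(4+7) − 3 = 19 → (19,4,7)

19,4,7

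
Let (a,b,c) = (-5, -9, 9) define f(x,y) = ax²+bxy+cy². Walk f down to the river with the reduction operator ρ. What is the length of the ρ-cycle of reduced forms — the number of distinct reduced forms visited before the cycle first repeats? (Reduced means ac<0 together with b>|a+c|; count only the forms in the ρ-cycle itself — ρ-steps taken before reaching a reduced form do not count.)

D = 261, ⌊√D⌋ = 16
descent: ρ → (9,9,-5)  [lands on river]
river: ρ → (-5,11,7)
river: ρ → (7,3,-9)
river: ρ → (-9,15,1)
river: ρ → (1,15,-9)
river: ρ → (-9,3,7)
river: ρ → (7,11,-5)
river: ρ → (-5,9,9)
ρ-cycle length = 8 (tail of 1 descent step not counted)

8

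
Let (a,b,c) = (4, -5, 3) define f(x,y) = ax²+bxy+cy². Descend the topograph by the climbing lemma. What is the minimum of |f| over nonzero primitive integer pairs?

translate: b→3 (≡-5 mod 8), so (4,-5,3)→(4,3,2)
flip: (4,3,2)→(2,-3,4)
translate: b→1 (≡-3 mod 4), so (2,-3,4)→(2,1,3)
reduced (well bottom): (2,1,3) with a≤c, −a<b≤a
well minimum = a = 2

2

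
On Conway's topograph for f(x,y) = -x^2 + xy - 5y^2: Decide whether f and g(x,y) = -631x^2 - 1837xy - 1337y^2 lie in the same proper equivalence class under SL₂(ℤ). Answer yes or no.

D₁ = -19, D₂ = -19
f is negative-definite; reduce −f:
−f: translate: b→1 (≡-1 mod 2), so (1,-1,5)→(1,1,5)
−f: reduced (well bottom): (1,1,5) with a≤c, −a<b≤a
flip sign back: reduced form of f is (-1,-1,-5)
g is negative-definite; reduce −g:
−g: translate: b→575 (≡1837 mod 1262), so (631,1837,1337)→(631,575,131)
−g: flip: (631,575,131)→(131,-575,631)
−g: translate: b→-51 (≡-575 mod 262), so (131,-575,631)→(131,-51,5)
−g: flip: (131,-51,5)→(5,51,131)
−g: translate: b→1 (≡51 mod 10), so (5,51,131)→(5,1,1)
−g: flip: (5,1,1)→(1,-1,5)
−g: translate: b→1 (≡-1 mod 2), so (1,-1,5)→(1,1,5)
−g: reduced (well bottom): (1,1,5) with a≤c, −a<b≤a
flip sign back: reduced form of g is (-1,-1,-5)
reduced forms (-1, -1, -5) vs (-1, -1, -5) ⇒ equivalent

yes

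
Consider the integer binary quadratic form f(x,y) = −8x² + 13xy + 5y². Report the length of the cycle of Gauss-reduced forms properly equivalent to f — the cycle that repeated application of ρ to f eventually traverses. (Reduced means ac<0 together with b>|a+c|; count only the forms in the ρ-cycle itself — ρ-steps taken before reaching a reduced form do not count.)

D = 329, ⌊√D⌋ = 18
river: ρ → (5,17,-2)
river: ρ → (-2,15,13)
river: ρ → (13,11,-4)
river: ρ → (-4,13,10)
river: ρ → (10,7,-7)
river: ρ → (-7,7,10)
river: ρ → (10,13,-4)
river: ρ → (-4,11,13)
river: ρ → (13,15,-2)
river: ρ → (-2,17,5)
river: ρ → (5,13,-8)
river: ρ → (-8,3,10)
river: ρ → (10,17,-1)
river: ρ → (-1,17,10)
river: ρ → (10,3,-8)
river: ρ → (-8,13,5)
ρ-cycle length = 16 (tail of 0 descent steps not counted)

16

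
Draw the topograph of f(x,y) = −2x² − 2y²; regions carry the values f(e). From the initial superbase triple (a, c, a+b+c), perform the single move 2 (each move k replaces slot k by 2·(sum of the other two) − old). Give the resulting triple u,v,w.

start (-2,-2,-4) = (f(1,0),f(0,1),f(1,1))
replace slot 2: 2·((-2)+(-4)) − (-2) = -10 → (-2,-10,-4)

-2,-10,-4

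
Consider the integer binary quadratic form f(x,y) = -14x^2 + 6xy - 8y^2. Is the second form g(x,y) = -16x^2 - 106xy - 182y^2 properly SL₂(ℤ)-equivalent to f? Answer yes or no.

D₁ = -412, D₂ = -412
f is negative-definite; reduce −f:
−f: flip: (14,-6,8)→(8,6,14)
−f: reduced (well bottom): (8,6,14) with a≤c, −a<b≤a
flip sign back: reduced form of f is (-8,-6,-14)
g is negative-definite; reduce −g:
−g: translate: b→10 (≡106 mod 32), so (16,106,182)→(16,10,8)
−g: flip: (16,10,8)→(8,-10,16)
−g: translate: b→6 (≡-10 mod 16), so (8,-10,16)→(8,6,14)
−g: reduced (well bottom): (8,6,14) with a≤c, −a<b≤a
flip sign back: reduced form of g is (-8,-6,-14)
reduced forms (-8, -6, -14) vs (-8, -6, -14) ⇒ equivalent

yes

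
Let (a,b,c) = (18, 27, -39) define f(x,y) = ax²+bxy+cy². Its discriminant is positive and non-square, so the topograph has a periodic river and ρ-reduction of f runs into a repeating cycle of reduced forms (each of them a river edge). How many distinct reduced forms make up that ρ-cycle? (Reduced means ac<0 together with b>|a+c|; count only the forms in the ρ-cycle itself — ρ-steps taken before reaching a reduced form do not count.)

D = 3537, ⌊√D⌋ = 59
river: ρ → (-39,51,6)
river: ρ → (6,57,-12)
river: ρ → (-12,39,42)
river: ρ → (42,45,-9)
river: ρ → (-9,45,42)
river: ρ → (42,39,-12)
river: ρ → (-12,57,6)
river: ρ → (6,51,-39)
river: ρ → (-39,27,18)
river: ρ → (18,45,-21)
river: ρ → (-21,39,24)
river: ρ → (24,57,-3)
river: ρ → (-3,57,24)
river: ρ → (24,39,-21)
river: ρ → (-21,45,18)
river: ρ → (18,27,-39)
ρ-cycle length = 16 (tail of 0 descent steps not counted)

16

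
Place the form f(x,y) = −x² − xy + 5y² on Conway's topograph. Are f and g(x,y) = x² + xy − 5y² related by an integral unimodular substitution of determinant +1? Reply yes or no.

D₁ = 21, D₂ = 21
river cycle of f (length 2): (-1, 3, 3), (3, 3, -1)
river cycle of g (length 2): (1, 3, -3), (-3, 3, 1)
cycles differ ⇒ inequivalent

no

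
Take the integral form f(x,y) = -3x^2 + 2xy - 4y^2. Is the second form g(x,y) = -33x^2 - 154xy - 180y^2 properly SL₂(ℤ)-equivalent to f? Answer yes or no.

D₁ = -44, D₂ = -44
f is negative-definite; reduce −f:
−f: reduced (well bottom): (3,-2,4) with a≤c, −a<b≤a
flip sign back: reduced form of f is (-3,2,-4)
g is negative-definite; reduce −g:
−g: translate: b→22 (≡154 mod 66), so (33,154,180)→(33,22,4)
−g: flip: (33,22,4)→(4,-22,33)
−g: translate: b→2 (≡-22 mod 8), so (4,-22,33)→(4,2,3)
−g: flip: (4,2,3)→(3,-2,4)
−g: reduced (well bottom): (3,-2,4) with a≤c, −a<b≤a
flip sign back: reduced form of g is (-3,2,-4)
reduced forms (-3, 2, -4) vs (-3, 2, -4) ⇒ equivalent

yes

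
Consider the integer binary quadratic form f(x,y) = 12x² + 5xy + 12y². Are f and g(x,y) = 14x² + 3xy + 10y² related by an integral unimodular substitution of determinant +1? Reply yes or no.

D₁ = -551, D₂ = -551
f: reduced (well bottom): (12,5,12) with a≤c, −a<b≤a
g: flip: (14,3,10)→(10,-3,14)
g: reduced (well bottom): (10,-3,14) with a≤c, −a<b≤a
reduced forms (12, 5, 12) vs (10, -3, 14) ⇒ inequivalent

no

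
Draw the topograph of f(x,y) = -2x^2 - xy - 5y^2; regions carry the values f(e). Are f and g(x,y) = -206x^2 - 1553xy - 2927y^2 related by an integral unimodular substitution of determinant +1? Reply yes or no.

D₁ = -39, D₂ = -39
f is negative-definite; reduce −f:
−f: reduced (well bottom): (2,1,5) with a≤c, −a<b≤a
flip sign back: reduced form of f is (-2,-1,-5)
g is negative-definite; reduce −g:
−g: translate: b→-95 (≡1553 mod 412), so (206,1553,2927)→(206,-95,11)
−g: flip: (206,-95,11)→(11,95,206)
−g: translate: b→7 (≡95 mod 22), so (11,95,206)→(11,7,2)
−g: flip: (11,7,2)→(2,-7,11)
−g: translate: b→1 (≡-7 mod 4), so (2,-7,11)→(2,1,5)
−g: reduced (well bottom): (2,1,5) with a≤c, −a<b≤a
flip sign back: reduced form of g is (-2,-1,-5)
reduced forms (-2, -1, -5) vs (-2, -1, -5) ⇒ equivalent

yes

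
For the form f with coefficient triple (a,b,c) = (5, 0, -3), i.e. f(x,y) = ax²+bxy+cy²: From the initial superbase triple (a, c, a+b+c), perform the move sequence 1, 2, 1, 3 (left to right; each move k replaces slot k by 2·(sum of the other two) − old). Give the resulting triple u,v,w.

start (5,-3,2) = (f(1,0),f(0,1),f(1,1))
replace slot 1: 2·((-3)+2) − 5 = -7 → (-7,-3,2)
replace slot 2: 2·((-7)+2) − (-3) = -7 → (-7,-7,2)
replace slot 1: 2·((-7)+2) − (-7) = -3 → (-3,-7,2)
replace slot 3: 2·((-3)+(-7)) − 2 = -22 → (-3,-7,-22)

-3,-7,-22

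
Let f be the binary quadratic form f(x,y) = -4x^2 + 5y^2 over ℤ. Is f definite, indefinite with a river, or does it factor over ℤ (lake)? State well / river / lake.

D = b²−4ac = 0² − 4·(-4)·5 = 80
D > 0 non-square ⇒ indefinite ⇒ periodic river

river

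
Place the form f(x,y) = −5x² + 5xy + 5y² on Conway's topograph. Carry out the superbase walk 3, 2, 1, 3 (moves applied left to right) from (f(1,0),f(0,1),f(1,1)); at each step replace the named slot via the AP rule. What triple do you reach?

start (-5,5,5) = (f(1,0),f(0,1),f(1,1))
replace slot 3: 2·((-5)+5) − 5 = -5 → (-5,5,-5)
replace slot 2: 2·((-5)+(-5)) − 5 = -25 → (-5,-25,-5)
replace slot 1: 2·((-25)+(-5)) − (-5) = -55 → (-55,-25,-5)
replace slot 3: 2·((-55)+(-25)) − (-5) = -155 → (-55,-25,-155)

-55,-25,-155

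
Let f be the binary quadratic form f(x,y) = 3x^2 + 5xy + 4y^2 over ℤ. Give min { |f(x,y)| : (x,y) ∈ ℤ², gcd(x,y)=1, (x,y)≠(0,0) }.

translate: b→-1 (≡5 mod 6), so (3,5,4)→(3,-1,2)
flip: (3,-1,2)→(2,1,3)
reduced (well bottom): (2,1,3) with a≤c, −a<b≤a
well minimum = a = 2

2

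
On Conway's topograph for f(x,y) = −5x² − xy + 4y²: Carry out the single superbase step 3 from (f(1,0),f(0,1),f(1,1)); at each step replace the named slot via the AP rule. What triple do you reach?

start (-5,4,-2) = (f(1,0),f(0,1),f(1,1))
replace slot 3: 2·((-5)+4) − (-2) = 0 → (-5,4,0)

-5,4,0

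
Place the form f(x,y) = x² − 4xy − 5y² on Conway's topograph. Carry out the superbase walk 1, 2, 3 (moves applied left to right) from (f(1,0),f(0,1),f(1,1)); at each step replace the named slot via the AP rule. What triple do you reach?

start (1,-5,-8) = (f(1,0),f(0,1),f(1,1))
replace slot 1: 2·((-5)+(-8)) − 1 = -27 → (-27,-5,-8)
replace slot 2: 2·((-27)+(-8)) − (-5) = -65 → (-27,-65,-8)
replace slot 3: 2·((-27)+(-65)) − (-8) = -176 → (-27,-65,-176)

-27,-65,-176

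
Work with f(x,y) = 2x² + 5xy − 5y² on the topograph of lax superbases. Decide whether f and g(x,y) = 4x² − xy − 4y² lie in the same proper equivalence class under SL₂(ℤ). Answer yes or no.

D₁ = 65, D₂ = 65
river cycle of f (length 6): (-5, 5, 2), (2, 7, -2), (-2, 5, 5), (5, 5, -2), (-2, 7, 2), (2, 5, -5)
river cycle of g (length 6): (-4, 1, 4), (4, 7, -1), (-1, 7, 4), (4, 1, -4), (-4, 7, 1), (1, 7, -4)
cycles differ ⇒ inequivalent

no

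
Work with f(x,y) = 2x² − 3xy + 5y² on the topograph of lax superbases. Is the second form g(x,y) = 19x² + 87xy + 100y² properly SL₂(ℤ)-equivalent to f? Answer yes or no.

D₁ = -31, D₂ = -31
f: translate: b→1 (≡-3 mod 4), so (2,-3,5)→(2,1,4)
f: reduced (well bottom): (2,1,4) with a≤c, −a<b≤a
g: translate: b→11 (≡87 mod 38), so (19,87,100)→(19,11,2)
g: flip: (19,11,2)→(2,-11,19)
g: translate: b→1 (≡-11 mod 4), so (2,-11,19)→(2,1,4)
g: reduced (well bottom): (2,1,4) with a≤c, −a<b≤a
reduced forms (2, 1, 4) vs (2, 1, 4) ⇒ equivalent

yes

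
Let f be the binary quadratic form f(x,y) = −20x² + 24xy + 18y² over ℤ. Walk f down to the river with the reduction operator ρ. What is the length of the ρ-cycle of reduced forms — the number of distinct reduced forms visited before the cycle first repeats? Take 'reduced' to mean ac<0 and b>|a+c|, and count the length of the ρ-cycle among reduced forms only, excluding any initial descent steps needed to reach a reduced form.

D = 2016, ⌊√D⌋ = 44
river: ρ → (18,12,-26)
river: ρ → (-26,40,4)
river: ρ → (4,40,-26)
river: ρ → (-26,12,18)
river: ρ → (18,24,-20)
river: ρ → (-20,16,22)
river: ρ → (22,28,-14)
river: ρ → (-14,28,22)
river: ρ → (22,16,-20)
river: ρ → (-20,24,18)
ρ-cycle length = 10 (tail of 0 descent steps not counted)

10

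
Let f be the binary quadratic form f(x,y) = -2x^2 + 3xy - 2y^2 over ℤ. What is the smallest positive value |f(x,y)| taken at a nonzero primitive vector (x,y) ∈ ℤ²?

translate: b→1 (≡-3 mod 4), so (2,-3,2)→(2,1,1)
flip: (2,1,1)→(1,-1,2)
translate: b→1 (≡-1 mod 2), so (1,-1,2)→(1,1,2)
reduced (well bottom): (1,1,2) with a≤c, −a<b≤a
well minimum |f| = |-1| = 1 (negative-definite)

1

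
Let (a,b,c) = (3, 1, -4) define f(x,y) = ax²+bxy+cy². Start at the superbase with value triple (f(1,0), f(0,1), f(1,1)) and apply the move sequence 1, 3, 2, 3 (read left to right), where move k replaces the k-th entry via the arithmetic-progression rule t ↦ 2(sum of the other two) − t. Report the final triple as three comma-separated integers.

start (3,-4,0) = (f(1,0),f(0,1),f(1,1))
replace slot 1: 2·((-4)+0) − 3 = -11 → (-11,-4,0)
replace slot 3: 2·((-11)+(-4)) − 0 = -30 → (-11,-4,-30)
replace slot 2: 2·((-11)+(-30)) − (-4) = -78 → (-11,-78,-30)
replace slot 3: 2·((-11)+(-78)) − (-30) = -148 → (-11,-78,-148)

-11,-78,-148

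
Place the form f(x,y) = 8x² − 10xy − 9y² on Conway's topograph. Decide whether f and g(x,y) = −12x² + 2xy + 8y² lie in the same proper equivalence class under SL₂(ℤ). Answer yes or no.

D₁ = 388, D₂ = 388
river cycle of f (length 22): (-9, 10, 8), (8, 6, -11), (-11, 16, 3), (3, 14, -16), (-16, 18, 1), (1, 18, -16), (-16, 14, 3), (3, 16, -11), (-11, 6, 8), (8, 10, -9), … (12 more)
river cycle of g (length 18): (8, 14, -6), (-6, 10, 12), (12, 14, -4), (-4, 18, 4), (4, 14, -12), (-12, 10, 6), (6, 14, -8), (-8, 18, 2), (2, 18, -8), (-8, 14, 6), … (8 more)
cycles differ ⇒ inequivalent

no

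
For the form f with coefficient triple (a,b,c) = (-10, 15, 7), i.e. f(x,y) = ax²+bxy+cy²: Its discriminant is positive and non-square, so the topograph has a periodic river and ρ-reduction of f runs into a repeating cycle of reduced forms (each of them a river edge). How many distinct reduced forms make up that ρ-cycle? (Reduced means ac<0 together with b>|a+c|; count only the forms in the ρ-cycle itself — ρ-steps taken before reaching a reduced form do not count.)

D = 505, ⌊√D⌋ = 22
river: ρ → (7,13,-12)
river: ρ → (-12,11,8)
river: ρ → (8,21,-2)
river: ρ → (-2,19,18)
river: ρ → (18,17,-3)
river: ρ → (-3,19,12)
river: ρ → (12,5,-10)
river: ρ → (-10,15,7)
ρ-cycle length = 8 (tail of 0 descent steps not counted)

8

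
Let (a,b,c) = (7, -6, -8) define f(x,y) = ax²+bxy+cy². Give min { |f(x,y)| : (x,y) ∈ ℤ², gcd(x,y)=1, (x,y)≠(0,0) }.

descent: ρ → (-8,6,7)  [lands on river]
river: ρ → (7,8,-7)
river: ρ → (-7,6,8)
river: ρ → (8,10,-5)
river: ρ → (-5,10,8)
river: ρ → (8,6,-7)
river: ρ → (-7,8,7)
river: ρ → (7,6,-8)
river: ρ → (-8,10,5)
river: ρ → (5,10,-8)
closes: descent 1, river 10
min |a| on river = 5

5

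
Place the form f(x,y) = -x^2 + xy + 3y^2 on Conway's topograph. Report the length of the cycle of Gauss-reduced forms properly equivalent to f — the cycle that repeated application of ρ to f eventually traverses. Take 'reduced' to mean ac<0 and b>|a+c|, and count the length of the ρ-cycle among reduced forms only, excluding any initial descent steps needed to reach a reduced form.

D = 13, ⌊√D⌋ = 3
descent: ρ → (3,-1,-1)
descent: ρ → (-1,3,1)  [lands on river]
river: ρ → (1,3,-1)
ρ-cycle length = 2 (tail of 2 descent steps not counted)

2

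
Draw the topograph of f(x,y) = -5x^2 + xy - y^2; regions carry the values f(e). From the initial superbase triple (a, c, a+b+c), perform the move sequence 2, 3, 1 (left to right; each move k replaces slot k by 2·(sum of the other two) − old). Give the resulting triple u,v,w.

start (-5,-1,-5) = (f(1,0),f(0,1),f(1,1))
replace slot 2: 2·((-5)+(-5)) − (-1) = -19 → (-5,-19,-5)
replace slot 3: 2·((-5)+(-19)) − (-5) = -43 → (-5,-19,-43)
replace slot 1: 2·((-19)+(-43)) − (-5) = -119 → (-119,-19,-43)

-119,-19,-43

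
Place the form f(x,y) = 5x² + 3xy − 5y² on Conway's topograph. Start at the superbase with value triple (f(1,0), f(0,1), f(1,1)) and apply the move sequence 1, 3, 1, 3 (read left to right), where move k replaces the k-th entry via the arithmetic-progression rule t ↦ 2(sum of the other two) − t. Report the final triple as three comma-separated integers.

start (5,-5,3) = (f(1,0),f(0,1),f(1,1))
replace slot 1: 2·((-5)+3) − 5 = -9 → (-9,-5,3)
replace slot 3: 2·((-9)+(-5)) − 3 = -31 → (-9,-5,-31)
replace slot 1: 2·((-5)+(-31)) − (-9) = -63 → (-63,-5,-31)
replace slot 3: 2·((-63)+(-5)) − (-31) = -105 → (-63,-5,-105)

-63,-5,-105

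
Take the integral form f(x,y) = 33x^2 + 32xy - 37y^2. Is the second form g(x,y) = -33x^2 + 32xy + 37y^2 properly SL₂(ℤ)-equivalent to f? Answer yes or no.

D₁ = 5908, D₂ = 5908
river cycle of f (length 42): (-37, 42, 28), (28, 70, -9), (-9, 74, 12), (12, 70, -21), (-21, 56, 33), (33, 76, -1), (-1, 76, 33), (33, 56, -21), (-21, 70, 12), (12, 74, -9), … (32 more)
river cycle of g (length 42): (37, 42, -28), (-28, 70, 9), (9, 74, -12), (-12, 70, 21), (21, 56, -33), (-33, 76, 1), (1, 76, -33), (-33, 56, 21), (21, 70, -12), (-12, 74, 9), … (32 more)
cycles differ ⇒ inequivalent

no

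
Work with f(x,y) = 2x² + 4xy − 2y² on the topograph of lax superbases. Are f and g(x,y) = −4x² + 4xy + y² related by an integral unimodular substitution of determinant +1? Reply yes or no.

D₁ = 32, D₂ = 32
river cycle of f (length 2): (-2, 4, 2), (2, 4, -2)
river cycle of g (length 2): (1, 4, -4), (-4, 4, 1)
cycles differ ⇒ inequivalent

no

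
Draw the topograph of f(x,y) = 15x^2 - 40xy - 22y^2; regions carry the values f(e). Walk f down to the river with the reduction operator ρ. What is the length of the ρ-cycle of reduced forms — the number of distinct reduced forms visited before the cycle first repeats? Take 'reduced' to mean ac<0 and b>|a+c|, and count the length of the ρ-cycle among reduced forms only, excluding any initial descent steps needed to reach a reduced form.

D = 2920, ⌊√D⌋ = 54
descent: ρ → (-22,40,15)  [lands on river]
river: ρ → (15,50,-7)
river: ρ → (-7,48,22)
river: ρ → (22,40,-15)
river: ρ → (-15,50,7)
river: ρ → (7,48,-22)
ρ-cycle length = 6 (tail of 1 descent step not counted)

6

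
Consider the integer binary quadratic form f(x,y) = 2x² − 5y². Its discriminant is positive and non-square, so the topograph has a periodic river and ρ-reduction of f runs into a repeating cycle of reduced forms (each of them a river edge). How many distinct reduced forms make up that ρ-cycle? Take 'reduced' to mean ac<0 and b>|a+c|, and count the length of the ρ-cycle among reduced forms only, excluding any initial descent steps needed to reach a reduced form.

D = 40, ⌊√D⌋ = 6
descent: ρ → (-5,0,2)
descent: ρ → (2,4,-3)  [lands on river]
river: ρ → (-3,2,3)
river: ρ → (3,4,-2)
river: ρ → (-2,4,3)
river: ρ → (3,2,-3)
river: ρ → (-3,4,2)
ρ-cycle length = 6 (tail of 2 descent steps not counted)

6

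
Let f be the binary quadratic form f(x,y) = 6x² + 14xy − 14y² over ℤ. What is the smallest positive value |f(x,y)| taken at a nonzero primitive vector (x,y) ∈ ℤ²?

river: ρ → (-14,14,6)
river: ρ → (6,22,-2)
river: ρ → (-2,22,6)
river: ρ → (6,14,-14)
closes: descent 0, river 4
min |a| on river = 2

2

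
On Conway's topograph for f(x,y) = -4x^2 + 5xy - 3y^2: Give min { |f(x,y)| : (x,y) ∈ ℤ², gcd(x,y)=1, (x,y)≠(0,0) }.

translate: b→3 (≡-5 mod 8), so (4,-5,3)→(4,3,2)
flip: (4,3,2)→(2,-3,4)
translate: b→1 (≡-3 mod 4), so (2,-3,4)→(2,1,3)
reduced (well bottom): (2,1,3) with a≤c, −a<b≤a
well minimum |f| = |-2| = 2 (negative-definite)

2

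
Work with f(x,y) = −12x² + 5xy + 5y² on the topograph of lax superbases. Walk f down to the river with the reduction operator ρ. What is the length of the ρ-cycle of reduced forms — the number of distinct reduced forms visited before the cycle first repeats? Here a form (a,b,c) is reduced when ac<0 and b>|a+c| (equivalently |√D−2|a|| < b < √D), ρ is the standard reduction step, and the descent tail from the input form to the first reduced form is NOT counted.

D = 265, ⌊√D⌋ = 16
descent: ρ → (5,15,-2)  [lands on river]
river: ρ → (-2,13,12)
river: ρ → (12,11,-3)
river: ρ → (-3,13,8)
river: ρ → (8,3,-8)
river: ρ → (-8,13,3)
river: ρ → (3,11,-12)
river: ρ → (-12,13,2)
river: ρ → (2,15,-5)
river: ρ → (-5,15,2)
river: ρ → (2,13,-12)
river: ρ → (-12,11,3)
river: ρ → (3,13,-8)
river: ρ → (-8,3,8)
river: ρ → (8,13,-3)
river: ρ → (-3,11,12)
river: ρ → (12,13,-2)
river: ρ → (-2,15,5)
ρ-cycle length = 18 (tail of 1 descent step not counted)

18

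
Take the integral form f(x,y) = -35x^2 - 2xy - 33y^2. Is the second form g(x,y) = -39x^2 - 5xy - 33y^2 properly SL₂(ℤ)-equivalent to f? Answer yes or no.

D₁ = -4616, D₂ = -5123
discriminants differ ⇒ not SL₂(ℤ)-equivalent

no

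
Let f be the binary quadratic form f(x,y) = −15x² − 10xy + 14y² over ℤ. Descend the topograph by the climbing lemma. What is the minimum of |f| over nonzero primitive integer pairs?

descent: ρ → (14,10,-15)  [lands on river]
river: ρ → (-15,20,9)
river: ρ → (9,16,-19)
river: ρ → (-19,22,6)
river: ρ → (6,26,-11)
river: ρ → (-11,18,14)
closes: descent 1, river 6
min |a| on river = 6

6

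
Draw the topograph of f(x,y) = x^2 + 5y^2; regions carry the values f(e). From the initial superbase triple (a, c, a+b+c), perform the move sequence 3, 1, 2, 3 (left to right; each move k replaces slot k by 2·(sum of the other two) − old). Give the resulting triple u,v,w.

start (1,5,6) = (f(1,0),f(0,1),f(1,1))
replace slot 3: 2·(1+5) − 6 = 6 → (1,5,6)
replace slot 1: 2·(5+6) − 1 = 21 → (21,5,6)
replace slot 2: 2·(21+6) − 5 = 49 → (21,49,6)
replace slot 3: 2·(21+49) − 6 = 134 → (21,49,134)

21,49,134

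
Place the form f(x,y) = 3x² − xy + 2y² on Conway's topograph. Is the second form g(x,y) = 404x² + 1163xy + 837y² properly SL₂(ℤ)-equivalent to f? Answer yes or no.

D₁ = -23, D₂ = -23
f: flip: (3,-1,2)→(2,1,3)
f: reduced (well bottom): (2,1,3) with a≤c, −a<b≤a
g: translate: b→355 (≡1163 mod 808), so (404,1163,837)→(404,355,78)
g: flip: (404,355,78)→(78,-355,404)
g: translate: b→-43 (≡-355 mod 156), so (78,-355,404)→(78,-43,6)
g: flip: (78,-43,6)→(6,43,78)
g: translate: b→-5 (≡43 mod 12), so (6,43,78)→(6,-5,2)
g: flip: (6,-5,2)→(2,5,6)
g: translate: b→1 (≡5 mod 4), so (2,5,6)→(2,1,3)
g: reduced (well bottom): (2,1,3) with a≤c, −a<b≤a
reduced forms (2, 1, 3) vs (2, 1, 3) ⇒ equivalent

yes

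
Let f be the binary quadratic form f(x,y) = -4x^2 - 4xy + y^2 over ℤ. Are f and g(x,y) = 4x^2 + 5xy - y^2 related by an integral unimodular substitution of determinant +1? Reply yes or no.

D₁ = 32, D₂ = 41
discriminants differ ⇒ not SL₂(ℤ)-equivalent

no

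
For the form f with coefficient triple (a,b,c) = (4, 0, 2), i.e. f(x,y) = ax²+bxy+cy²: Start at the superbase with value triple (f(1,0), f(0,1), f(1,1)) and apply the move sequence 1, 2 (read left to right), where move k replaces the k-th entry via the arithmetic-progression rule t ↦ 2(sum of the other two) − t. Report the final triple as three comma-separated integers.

start (4,2,6) = (f(1,0),f(0,1),f(1,1))
replace slot 1: 2·(2+6) − 4 = 12 → (12,2,6)
replace slot 2: 2·(12+6) − 2 = 34 → (12,34,6)

12,34,6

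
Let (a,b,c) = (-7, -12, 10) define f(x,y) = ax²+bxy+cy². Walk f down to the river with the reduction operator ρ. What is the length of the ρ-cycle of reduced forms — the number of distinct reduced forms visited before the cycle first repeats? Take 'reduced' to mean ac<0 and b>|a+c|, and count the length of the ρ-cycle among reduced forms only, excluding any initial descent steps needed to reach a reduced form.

D = 424, ⌊√D⌋ = 20
descent: ρ → (10,12,-7)  [lands on river]
river: ρ → (-7,16,6)
river: ρ → (6,20,-1)
river: ρ → (-1,20,6)
river: ρ → (6,16,-7)
river: ρ → (-7,12,10)
river: ρ → (10,8,-9)
river: ρ → (-9,10,9)
river: ρ → (9,8,-10)
river: ρ → (-10,12,7)
river: ρ → (7,16,-6)
river: ρ → (-6,20,1)
river: ρ → (1,20,-6)
river: ρ → (-6,16,7)
river: ρ → (7,12,-10)
river: ρ → (-10,8,9)
river: ρ → (9,10,-9)
river: ρ → (-9,8,10)
ρ-cycle length = 18 (tail of 1 descent step not counted)

18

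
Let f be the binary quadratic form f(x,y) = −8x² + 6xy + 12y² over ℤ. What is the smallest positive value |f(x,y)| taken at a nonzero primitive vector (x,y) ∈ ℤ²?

river: ρ → (12,18,-2)
river: ρ → (-2,18,12)
river: ρ → (12,6,-8)
river: ρ → (-8,10,10)
river: ρ → (10,10,-8)
river: ρ → (-8,6,12)
closes: descent 0, river 6
min |a| on river = 2

2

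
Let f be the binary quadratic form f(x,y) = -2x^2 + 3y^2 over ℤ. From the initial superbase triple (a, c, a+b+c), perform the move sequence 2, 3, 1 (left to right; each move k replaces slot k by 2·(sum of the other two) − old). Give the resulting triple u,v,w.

start (-2,3,1) = (f(1,0),f(0,1),f(1,1))
replace slot 2: 2·((-2)+1) − 3 = -5 → (-2,-5,1)
replace slot 3: 2·((-2)+(-5)) − 1 = -15 → (-2,-5,-15)
replace slot 1: 2·((-5)+(-15)) − (-2) = -38 → (-38,-5,-15)

-38,-5,-15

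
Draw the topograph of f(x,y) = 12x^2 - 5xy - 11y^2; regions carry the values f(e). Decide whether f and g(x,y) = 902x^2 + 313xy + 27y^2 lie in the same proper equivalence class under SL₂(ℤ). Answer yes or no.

D₁ = 553, D₂ = 553
river cycle of f (length 26): (-11, 5, 12), (12, 19, -4), (-4, 21, 7), (7, 21, -4), (-4, 19, 12), (12, 5, -11), (-11, 17, 6), (6, 19, -8), (-8, 13, 12), (12, 11, -9), … (16 more)
river cycle of g (length 26): (-4, 21, 7), (7, 21, -4), (-4, 19, 12), (12, 5, -11), (-11, 17, 6), (6, 19, -8), (-8, 13, 12), (12, 11, -9), (-9, 7, 14), (14, 21, -2), … (16 more)
cycles coincide ⇒ equivalent

yes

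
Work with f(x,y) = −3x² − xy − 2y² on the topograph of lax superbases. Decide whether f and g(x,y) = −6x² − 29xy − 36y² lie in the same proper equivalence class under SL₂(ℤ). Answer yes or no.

D₁ = -23, D₂ = -23
f is negative-definite; reduce −f:
−f: flip: (3,1,2)→(2,-1,3)
−f: reduced (well bottom): (2,-1,3) with a≤c, −a<b≤a
flip sign back: reduced form of f is (-2,1,-3)
g is negative-definite; reduce −g:
−g: translate: b→5 (≡29 mod 12), so (6,29,36)→(6,5,2)
−g: flip: (6,5,2)→(2,-5,6)
−g: translate: b→-1 (≡-5 mod 4), so (2,-5,6)→(2,-1,3)
−g: reduced (well bottom): (2,-1,3) with a≤c, −a<b≤a
flip sign back: reduced form of g is (-2,1,-3)
reduced forms (-2, 1, -3) vs (-2, 1, -3) ⇒ equivalent

yes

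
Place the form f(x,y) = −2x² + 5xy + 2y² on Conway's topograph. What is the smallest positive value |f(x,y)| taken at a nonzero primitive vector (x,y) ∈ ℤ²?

river: ρ → (2,3,-4)
river: ρ → (-4,5,1)
river: ρ → (1,5,-4)
river: ρ → (-4,3,2)
river: ρ → (2,5,-2)
river: ρ → (-2,3,4)
river: ρ → (4,5,-1)
river: ρ → (-1,5,4)
river: ρ → (4,3,-2)
river: ρ → (-2,5,2)
closes: descent 0, river 10
min |a| on river = 1

1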